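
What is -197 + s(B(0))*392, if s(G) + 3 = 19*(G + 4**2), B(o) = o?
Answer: 117795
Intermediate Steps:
s(G) = 301 + 19*G (s(G) = -3 + 19*(G + 4**2) = -3 + 19*(G + 16) = -3 + 19*(16 + G) = -3 + (304 + 19*G) = 301 + 19*G)
-197 + s(B(0))*392 = -197 + (301 + 19*0)*392 = -197 + (301 + 0)*392 = -197 + 301*392 = -197 + 117992 = 117795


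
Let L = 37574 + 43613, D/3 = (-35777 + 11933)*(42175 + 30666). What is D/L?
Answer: -5210462412/81187 ≈ -64179.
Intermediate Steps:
D = -5210462412 (D = 3*((-35777 + 11933)*(42175 + 30666)) = 3*(-23844*72841) = 3*(-1736820804) = -5210462412)
L = 81187
D/L = -5210462412/81187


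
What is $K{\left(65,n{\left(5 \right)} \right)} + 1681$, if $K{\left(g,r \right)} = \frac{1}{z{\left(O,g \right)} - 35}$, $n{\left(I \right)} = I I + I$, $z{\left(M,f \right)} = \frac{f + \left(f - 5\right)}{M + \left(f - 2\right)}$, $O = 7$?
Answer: $\frac{781651}{465} \approx 1681.0$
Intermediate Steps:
$z{\left(M,f \right)} = \frac{-5 + 2 f}{-2 + M + f}$ ($z{\left(M,f \right)} = \frac{f + \left(-5 + f\right)}{M + \left(f - 2\right)} = \frac{-5 + 2 f}{M + \left(-2 + f\right)} = \frac{-5 + 2 f}{-2 + M + f}$)
$n{\left(I \right)} = I + I^{2}$ ($n{\left(I \right)} = I^{2} + I = I + I^{2}$)
$K{\left(g,r \right)} = \frac{1}{-35 + \frac{-5 + 2 g}{5 + g}}$ ($K{\left(g,r \right)} = \frac{1}{\frac{-5 + 2 g}{-2 + 7 + g} - 35} = \frac{1}{\frac{-5 + 2 g}{5 + g} - 35} = \frac{1}{-35 + \frac{-5 + 2 g}{5 + g}}$)
$K{\left(65,n{\left(5 \right)} \right)} + 1681 = \frac{5 + 65}{3 \left(-60 - 715\right)} + 1681 = \frac{1}{3} \frac{1}{-60 - 715} \cdot 70 + 1681 = \frac{1}{3} \frac{1}{-775} \cdot 70 + 1681 = \frac{1}{3} \left(- \frac{1}{775}\right) 70 + 1681 = - \frac{14}{465} + 1681 = \frac{781651}{465}$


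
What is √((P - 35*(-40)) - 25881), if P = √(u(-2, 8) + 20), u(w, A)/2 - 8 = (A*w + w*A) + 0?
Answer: √(-24481 + 2*I*√7) ≈ 0.017 + 156.46*I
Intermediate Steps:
u(w, A) = 16 + 4*A*w (u(w, A) = 16 + 2*((A*w + w*A) + 0) = 16 + 2*((A*w + A*w) + 0) = 16 + 2*(2*A*w + 0) = 16 + 2*(2*A*w) = 16 + 4*A*w)
P = 2*I*√7 (P = √((16 + 4*8*(-2)) + 20) = √((16 - 64) + 20) = √(-48 + 20) = √(-28) = 2*I*√7 ≈ 5.2915*I)
√((P - 35*(-40)) - 25881) = √((2*I*√7 - 35*(-40)) - 25881) = √((2*I*√7 + 1400) - 25881) = √((1400 + 2*I*√7) - 25881) = √(-24481 + 2*I*√7)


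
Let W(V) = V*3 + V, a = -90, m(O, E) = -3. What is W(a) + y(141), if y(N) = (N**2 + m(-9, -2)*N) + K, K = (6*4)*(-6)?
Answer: 18954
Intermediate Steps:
K = -144 (K = 24*(-6) = -144)
W(V) = 4*V (W(V) = 3*V + V = 4*V)
y(N) = -144 + N**2 - 3*N (y(N) = (N**2 - 3*N) - 144 = -144 + N**2 - 3*N)
W(a) + y(141) = 4*(-90) + (-144 + 141**2 - 3*141) = -360 + (-144 + 19881 - 423) = -360 + 19314 = 18954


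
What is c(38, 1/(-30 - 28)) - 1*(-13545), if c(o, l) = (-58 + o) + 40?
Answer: 13565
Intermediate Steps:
c(o, l) = -18 + o
c(38, 1/(-30 - 28)) - 1*(-13545) = (-18 + 38) - 1*(-13545) = 20 + 13545 = 13565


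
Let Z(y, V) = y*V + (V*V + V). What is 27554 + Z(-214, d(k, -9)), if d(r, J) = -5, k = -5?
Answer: 28644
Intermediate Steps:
Z(y, V) = V + V² + V*y (Z(y, V) = V*y + (V² + V) = V*y + (V + V²) = V + V² + V*y)
27554 + Z(-214, d(k, -9)) = 27554 - 5*(1 - 5 - 214) = 27554 - 5*(-218) = 27554 + 1090 = 28644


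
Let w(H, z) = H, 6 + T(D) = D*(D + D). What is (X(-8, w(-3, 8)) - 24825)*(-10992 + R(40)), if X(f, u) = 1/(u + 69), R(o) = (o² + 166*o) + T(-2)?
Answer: 204806125/3 ≈ 6.8269e+7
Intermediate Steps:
T(D) = -6 + 2*D² (T(D) = -6 + D*(D + D) = -6 + D*(2*D) = -6 + 2*D²)
R(o) = 2 + o² + 166*o (R(o) = (o² + 166*o) + (-6 + 2*(-2)²) = (o² + 166*o) + (-6 + 2*4) = (o² + 166*o) + (-6 + 8) = (o² + 166*o) + 2 = 2 + o² + 166*o)
X(f, u) = 1/(69 + u)
(X(-8, w(-3, 8)) - 24825)*(-10992 + R(40)) = (1/(69 - 3) - 24825)*(-10992 + (2 + 40² + 166*40)) = (1/66 - 24825)*(-10992 + (2 + 1600 + 6640)) = (1/66 - 24825)*(-10992 + 8242) = -1638449/66*(-2750) = 204806125/3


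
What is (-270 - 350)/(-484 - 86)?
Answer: 62/57 ≈ 1.0877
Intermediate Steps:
(-270 - 350)/(-484 - 86) = -620/(-570) = -620*(-1/570) = 62/57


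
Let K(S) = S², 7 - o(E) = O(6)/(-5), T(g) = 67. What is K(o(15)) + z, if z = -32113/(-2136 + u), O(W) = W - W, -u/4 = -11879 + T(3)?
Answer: 2178375/45112 ≈ 48.288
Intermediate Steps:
u = 47248 (u = -4*(-11879 + 67) = -4*(-11812) = 47248)
O(W) = 0
o(E) = 7 (o(E) = 7 - 0/(-5) = 7 - 0*(-1)/5 = 7 - 1*0 = 7 + 0 = 7)
z = -32113/45112 (z = -32113/(-2136 + 47248) = -32113/45112 ≈ -0.71185)
K(o(15)) + z = 7² - 32113/45112 = 49 - 32113/45112 = 2178375/45112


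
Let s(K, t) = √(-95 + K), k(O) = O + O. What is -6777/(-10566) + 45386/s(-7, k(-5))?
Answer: 753/1174 - 22693*I*√102/51 ≈ 0.6414 - 4493.9*I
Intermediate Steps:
k(O) = 2*O
-6777/(-10566) + 45386/s(-7, k(-5)) = -6777/(-10566) + 45386/(√(-95 - 7)) = -6777*(-1/10566) + 45386/(√(-102)) = 753/1174 + 45386/((I*√102)) = 753/1174 + 45386*(-I*√102/102) = 753/1174 - 22693*I*√102/51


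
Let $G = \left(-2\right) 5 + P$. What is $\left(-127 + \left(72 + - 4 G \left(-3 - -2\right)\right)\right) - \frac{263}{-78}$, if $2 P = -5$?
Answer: $- \frac{7927}{78} \approx -101.63$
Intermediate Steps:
$P = - \frac{5}{2}$ ($P = \frac{1}{2} \left(-5\right) = - \frac{5}{2} \approx -2.5$)
$G = - \frac{25}{2}$ ($G = \left(-2\right) 5 - \frac{5}{2} = -10 - \frac{5}{2} = - \frac{25}{2} \approx -12.5$)
$\left(-127 + \left(72 + - 4 G \left(-3 - -2\right)\right)\right) - \frac{263}{-78} = \left(-127 + \left(72 + \left(-4\right) \left(- \frac{25}{2}\right) \left(-3 - -2\right)\right)\right) - \frac{263}{-78} = \left(-127 + \left(72 + 50 \left(-3 + 2\right)\right)\right) - - \frac{263}{78} = \left(-127 + \left(72 + 50 \left(-1\right)\right)\right) + \frac{263}{78} = \left(-127 + \left(72 - 50\right)\right) + \frac{263}{78} = \left(-127 + 22\right) + \frac{263}{78} = -105 + \frac{263}{78} = - \frac{7927}{78}$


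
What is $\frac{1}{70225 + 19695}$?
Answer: $\frac{1}{89920} \approx 1.1121 \cdot 10^{-5}$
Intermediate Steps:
$\frac{1}{70225 + 19695} = \frac{1}{89920}$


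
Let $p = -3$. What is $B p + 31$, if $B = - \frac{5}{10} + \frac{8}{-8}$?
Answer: $\frac{71}{2} \approx 35.5$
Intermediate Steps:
$B = - \frac{3}{2}$ ($B = \left(-5\right) \frac{1}{10} + 8 \left(- \frac{1}{8}\right) = - \frac{1}{2} - 1 = - \frac{3}{2} \approx -1.5$)
$B p + 31 = \left(- \frac{3}{2}\right) \left(-3\right) + 31 = \frac{9}{2} + 31 = \frac{71}{2}$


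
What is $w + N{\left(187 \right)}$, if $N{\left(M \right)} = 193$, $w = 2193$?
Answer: $2386$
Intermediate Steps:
$w + N{\left(187 \right)} = 2193 + 193 = 2386$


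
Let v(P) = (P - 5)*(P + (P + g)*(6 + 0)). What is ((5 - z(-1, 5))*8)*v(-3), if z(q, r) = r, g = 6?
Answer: 0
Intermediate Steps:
v(P) = (-5 + P)*(36 + 7*P) (v(P) = (P - 5)*(P + (P + 6)*(6 + 0)) = (-5 + P)*(P + (6 + P)*6) = (-5 + P)*(P + (36 + 6*P)) = (-5 + P)*(36 + 7*P))
((5 - z(-1, 5))*8)*v(-3) = ((5 - 1*5)*8)*(-180 - 3 + 7*(-3)**2) = ((5 - 5)*8)*(-180 - 3 + 7*9) = (0*8)*(-180 - 3 + 63) = 0*(-120) = 0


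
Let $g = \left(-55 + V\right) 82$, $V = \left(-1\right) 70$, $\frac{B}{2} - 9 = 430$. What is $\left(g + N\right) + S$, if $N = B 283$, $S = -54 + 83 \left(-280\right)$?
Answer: $214930$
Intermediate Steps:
$B = 878$ ($B = 18 + 2 \cdot 430 = 18 + 860 = 878$)
$V = -70$
$S = -23294$ ($S = -54 - 23240 = -23294$)
$N = 248474$ ($N = 878 \cdot 283 = 248474$)
$g = -10250$ ($g = \left(-55 - 70\right) 82 = \left(-125\right) 82 = -10250$)
$\left(g + N\right) + S = \left(-10250 + 248474\right) - 23294 = 238224 - 23294 = 214930$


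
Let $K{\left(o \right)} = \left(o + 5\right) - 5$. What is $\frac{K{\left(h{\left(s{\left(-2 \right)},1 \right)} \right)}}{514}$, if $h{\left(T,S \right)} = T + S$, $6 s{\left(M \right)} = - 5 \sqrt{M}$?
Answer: $\frac{1}{514} - \frac{5 i \sqrt{2}}{3084} \approx 0.0019455 - 0.0022928 i$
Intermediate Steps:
$s{\left(M \right)} = - \frac{5 \sqrt{M}}{6}$ ($s{\left(M \right)} = \frac{\left(-5\right) \sqrt{M}}{6} = - \frac{5 \sqrt{M}}{6}$)
$h{\left(T,S \right)} = S + T$
$K{\left(o \right)} = o$ ($K{\left(o \right)} = \left(5 + o\right) - 5 = o$)
$\frac{K{\left(h{\left(s{\left(-2 \right)},1 \right)} \right)}}{514} = \frac{1 - \frac{5 \sqrt{-2}}{6}}{514} = \left(1 - \frac{5 i \sqrt{2}}{6}\right) \frac{1}{514} = \frac{1}{514} - \frac{5 i \sqrt{2}}{3084}$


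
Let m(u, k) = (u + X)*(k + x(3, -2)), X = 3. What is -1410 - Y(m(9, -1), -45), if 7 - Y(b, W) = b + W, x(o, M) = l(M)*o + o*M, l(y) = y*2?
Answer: -1690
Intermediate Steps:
l(y) = 2*y
x(o, M) = 3*M*o (x(o, M) = (2*M)*o + o*M = 2*M*o + M*o = 3*M*o)
m(u, k) = (-18 + k)*(3 + u) (m(u, k) = (u + 3)*(k + 3*(-2)*3) = (3 + u)*(k - 18) = (3 + u)*(-18 + k) = (-18 + k)*(3 + u))
Y(b, W) = 7 - W - b (Y(b, W) = 7 - (b + W) = 7 - (W + b) = 7 + (-W - b) = 7 - W - b)
-1410 - Y(m(9, -1), -45) = -1410 - (7 - 1*(-45) - (-54 - 18*9 + 3*(-1) - 1*9)) = -1410 - (7 + 45 - (-54 - 162 - 3 - 9)) = -1410 - (7 + 45 - 1*(-228)) = -1410 - (7 + 45 + 228) = -1410 - 1*280 = -1410 - 280 = -1690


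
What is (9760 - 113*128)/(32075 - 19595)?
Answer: -49/130 ≈ -0.37692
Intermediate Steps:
(9760 - 113*128)/(32075 - 19595) = (9760 - 14464)/12480 = -4704*1/12480 = -49/130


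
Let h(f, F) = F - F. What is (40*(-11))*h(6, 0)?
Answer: 0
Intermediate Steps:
h(f, F) = 0
(40*(-11))*h(6, 0) = (40*(-11))*0 = -440*0 = 0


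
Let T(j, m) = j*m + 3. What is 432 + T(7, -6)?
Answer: 393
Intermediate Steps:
T(j, m) = 3 + j*m
432 + T(7, -6) = 432 + (3 + 7*(-6)) = 432 + (3 - 42) = 432 - 39 = 393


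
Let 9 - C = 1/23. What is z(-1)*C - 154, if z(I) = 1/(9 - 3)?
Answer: -10523/69 ≈ -152.51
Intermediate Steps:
z(I) = 1/6
C = 206/23 (C = 9 - 1/23 = 206/23 ≈ 8.9565)
z(-1)*C - 154 = (1/6)*(206/23) - 154 = 103/69 - 154 = -10523/69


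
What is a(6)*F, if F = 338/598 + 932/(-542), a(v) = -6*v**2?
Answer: 1554120/6233 ≈ 249.34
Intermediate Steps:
F = -7195/6233 (F = 338*(1/598) + 932*(-1/542) = 13/23 - 466/271 = -7195/6233 ≈ -1.1543)
a(6)*F = -6*6**2*(-7195/6233) = -6*36*(-7195/6233) = -216*(-7195/6233) = 1554120/6233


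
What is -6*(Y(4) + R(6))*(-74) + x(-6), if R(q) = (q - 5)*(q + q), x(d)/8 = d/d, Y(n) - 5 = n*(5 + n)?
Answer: 23540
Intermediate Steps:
Y(n) = 5 + n*(5 + n)
x(d) = 8 (x(d) = 8*(d/d) = 8*1 = 8)
R(q) = 2*q*(-5 + q) (R(q) = (-5 + q)*(2*q) = 2*q*(-5 + q))
-6*(Y(4) + R(6))*(-74) + x(-6) = -6*((5 + 4² + 5*4) + 2*6*(-5 + 6))*(-74) + 8 = -6*((5 + 16 + 20) + 2*6*1)*(-74) + 8 = -6*(41 + 12)*(-74) + 8 = -6*53*(-74) + 8 = -318*(-74) + 8 = 23532 + 8 = 23540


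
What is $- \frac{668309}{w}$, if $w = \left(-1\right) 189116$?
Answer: $\frac{668309}{189116} \approx 3.5339$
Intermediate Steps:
$w = -189116$
$- \frac{668309}{w} = - \frac{668309}{-189116} = \left(-668309\right) \left(- \frac{1}{189116}\right) = \frac{668309}{189116}$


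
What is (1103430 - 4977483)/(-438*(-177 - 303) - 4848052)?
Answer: 3874053/4637812 ≈ 0.83532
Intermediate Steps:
(1103430 - 4977483)/(-438*(-177 - 303) - 4848052) = -3874053/(-438*(-480) - 4848052) = -3874053/(210240 - 4848052) = -3874053/(-4637812) = -3874053*(-1/4637812) = 3874053/4637812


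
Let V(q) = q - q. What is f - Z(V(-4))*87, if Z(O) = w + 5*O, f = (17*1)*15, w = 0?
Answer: 255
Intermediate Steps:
f = 255 (f = 17*15 = 255)
V(q) = 0
Z(O) = 5*O (Z(O) = 0 + 5*O = 5*O)
f - Z(V(-4))*87 = 255 - 5*0*87 = 255 - 0*87 = 255 - 1*0 = 255 + 0 = 255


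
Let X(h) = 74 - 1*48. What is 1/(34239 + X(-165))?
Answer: 1/34265 ≈ 2.9184e-5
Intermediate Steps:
X(h) = 26 (X(h) = 74 - 48 = 26)
1/(34239 + X(-165)) = 1/(34239 + 26) = 1/34265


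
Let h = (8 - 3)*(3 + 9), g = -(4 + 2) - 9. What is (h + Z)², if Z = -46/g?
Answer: 894916/225 ≈ 3977.4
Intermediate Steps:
g = -15 (g = -1*6 - 9 = -6 - 9 = -15)
h = 60 (h = 5*12 = 60)
Z = 46/15 (Z = -46/(-15) = -46*(-1/15) = 46/15 ≈ 3.0667)
(h + Z)² = (60 + 46/15)² = (946/15)² = 894916/225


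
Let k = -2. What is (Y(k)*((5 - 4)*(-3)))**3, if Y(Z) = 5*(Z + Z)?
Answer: 216000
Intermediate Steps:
Y(Z) = 10*Z (Y(Z) = 5*(2*Z) = 10*Z)
(Y(k)*((5 - 4)*(-3)))**3 = ((10*(-2))*((5 - 4)*(-3)))**3 = (-20*(-3))**3 = 60**3 = 216000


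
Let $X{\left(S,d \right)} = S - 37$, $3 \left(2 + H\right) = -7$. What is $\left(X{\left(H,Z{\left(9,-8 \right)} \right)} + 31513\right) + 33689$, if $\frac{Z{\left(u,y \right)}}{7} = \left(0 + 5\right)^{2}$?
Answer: $\frac{195482}{3} \approx 65161.0$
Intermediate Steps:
$H = - \frac{13}{3}$ ($H = -2 + \frac{1}{3} \left(-7\right) = -2 - \frac{7}{3} = - \frac{13}{3} \approx -4.3333$)
$Z{\left(u,y \right)} = 175$ ($Z{\left(u,y \right)} = 7 \left(0 + 5\right)^{2} = 7 \cdot 5^{2} = 7 \cdot 25 = 175$)
$X{\left(S,d \right)} = -37 + S$
$\left(X{\left(H,Z{\left(9,-8 \right)} \right)} + 31513\right) + 33689 = \left(\left(-37 - \frac{13}{3}\right) + 31513\right) + 33689 = \left(- \frac{124}{3} + 31513\right) + 33689 = \frac{94415}{3} + 33689 = \frac{195482}{3}$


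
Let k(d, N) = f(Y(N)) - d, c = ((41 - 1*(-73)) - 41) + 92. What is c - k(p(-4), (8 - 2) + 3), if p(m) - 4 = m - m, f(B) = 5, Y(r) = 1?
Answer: 164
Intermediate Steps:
c = 165 (c = ((41 + 73) - 41) + 92 = (114 - 41) + 92 = 73 + 92 = 165)
p(m) = 4 (p(m) = 4 + (m - m) = 4 + 0 = 4)
k(d, N) = 5 - d
c - k(p(-4), (8 - 2) + 3) = 165 - (5 - 1*4) = 165 - (5 - 4) = 165 - 1*1 = 165 - 1 = 164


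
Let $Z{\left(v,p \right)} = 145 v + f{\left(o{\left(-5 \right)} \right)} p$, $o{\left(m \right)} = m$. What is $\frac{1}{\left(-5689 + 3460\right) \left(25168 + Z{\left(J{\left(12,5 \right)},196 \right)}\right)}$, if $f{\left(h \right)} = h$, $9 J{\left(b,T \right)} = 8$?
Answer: $- \frac{3}{162607036} \approx -1.8449 \cdot 10^{-8}$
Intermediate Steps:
$J{\left(b,T \right)} = \frac{8}{9}$ ($J{\left(b,T \right)} = \frac{1}{9} \cdot 8 = \frac{8}{9}$)
$Z{\left(v,p \right)} = - 5 p + 145 v$ ($Z{\left(v,p \right)} = 145 v - 5 p = - 5 p + 145 v$)
$\frac{1}{\left(-5689 + 3460\right) \left(25168 + Z{\left(J{\left(12,5 \right)},196 \right)}\right)} = \frac{1}{\left(-5689 + 3460\right) \left(25168 + \left(\left(-5\right) 196 + 145 \cdot \frac{8}{9}\right)\right)} = \frac{1}{\left(-2229\right) \left(25168 + \left(-980 + \frac{1160}{9}\right)\right)} = \frac{1}{\left(-2229\right) \left(25168 - \frac{7660}{9}\right)} = \frac{1}{\left(-2229\right) \frac{218852}{9}} = \frac{1}{- \frac{162607036}{3}} = - \frac{3}{162607036}$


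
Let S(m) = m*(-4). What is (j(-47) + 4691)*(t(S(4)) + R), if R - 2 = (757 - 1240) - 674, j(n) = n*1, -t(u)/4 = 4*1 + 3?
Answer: -5493852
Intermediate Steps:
S(m) = -4*m
t(u) = -28 (t(u) = -4*(4*1 + 3) = -4*(4 + 3) = -4*7 = -28)
j(n) = n
R = -1155 (R = 2 + ((757 - 1240) - 674) = 2 + (-483 - 674) = 2 - 1157 = -1155)
(j(-47) + 4691)*(t(S(4)) + R) = (-47 + 4691)*(-28 - 1155) = 4644*(-1183) = -5493852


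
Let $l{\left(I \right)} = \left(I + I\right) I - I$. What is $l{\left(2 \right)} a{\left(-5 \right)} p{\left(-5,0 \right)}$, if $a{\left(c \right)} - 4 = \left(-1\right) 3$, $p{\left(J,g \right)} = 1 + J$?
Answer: $-24$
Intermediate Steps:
$l{\left(I \right)} = - I + 2 I^{2}$ ($l{\left(I \right)} = 2 I I - I = 2 I^{2} - I = - I + 2 I^{2}$)
$a{\left(c \right)} = 1$ ($a{\left(c \right)} = 4 - 3 = 1$)
$l{\left(2 \right)} a{\left(-5 \right)} p{\left(-5,0 \right)} = 2 \left(-1 + 2 \cdot 2\right) 1 \left(1 - 5\right) = 2 \left(-1 + 4\right) 1 \left(-4\right) = 2 \cdot 3 \cdot 1 \left(-4\right) = 6 \cdot 1 \left(-4\right) = 6 \left(-4\right) = -24$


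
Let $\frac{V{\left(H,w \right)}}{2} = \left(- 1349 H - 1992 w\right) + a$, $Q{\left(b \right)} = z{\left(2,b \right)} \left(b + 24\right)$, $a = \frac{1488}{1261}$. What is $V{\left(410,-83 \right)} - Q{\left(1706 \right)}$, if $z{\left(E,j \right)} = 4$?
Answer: $- \frac{986638732}{1261} \approx -7.8243 \cdot 10^{5}$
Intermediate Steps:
$a = \frac{1488}{1261}$ ($a = 1488 \cdot \frac{1}{1261} = \frac{1488}{1261} \approx 1.18$)
$Q{\left(b \right)} = 96 + 4 b$ ($Q{\left(b \right)} = 4 \left(b + 24\right) = 4 \left(24 + b\right) = 96 + 4 b$)
$V{\left(H,w \right)} = \frac{2976}{1261} - 3984 w - 2698 H$ ($V{\left(H,w \right)} = 2 \left(\left(- 1349 H - 1992 w\right) + \frac{1488}{1261}\right) = 2 \left(\left(- 1992 w - 1349 H\right) + \frac{1488}{1261}\right) = 2 \left(\frac{1488}{1261} - 1992 w - 1349 H\right) = \frac{2976}{1261} - 3984 w - 2698 H$)
$V{\left(410,-83 \right)} - Q{\left(1706 \right)} = \left(\frac{2976}{1261} - -330672 - 1106180\right) - \left(96 + 4 \cdot 1706\right) = \left(\frac{2976}{1261} + 330672 - 1106180\right) - \left(96 + 6824\right) = - \frac{977912612}{1261} - 6920 = - \frac{986638732}{1261}$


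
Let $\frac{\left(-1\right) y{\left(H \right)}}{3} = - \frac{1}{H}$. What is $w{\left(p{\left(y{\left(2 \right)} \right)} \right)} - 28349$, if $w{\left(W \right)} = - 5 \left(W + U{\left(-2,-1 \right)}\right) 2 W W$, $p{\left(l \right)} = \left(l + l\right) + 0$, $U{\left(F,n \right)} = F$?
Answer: $-28439$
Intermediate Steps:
$y{\left(H \right)} = \frac{3}{H}$ ($y{\left(H \right)} = - 3 \left(- \frac{1}{H}\right) = \frac{3}{H}$)
$p{\left(l \right)} = 2 l$ ($p{\left(l \right)} = 2 l + 0 = 2 l$)
$w{\left(W \right)} = - 10 W^{2} \left(-2 + W\right)$ ($w{\left(W \right)} = - 5 \left(W - 2\right) 2 W W = - 5 \left(-2 + W\right) 2 W W = - 5 \cdot 2 W \left(-2 + W\right) W = - 10 W \left(-2 + W\right) W = - 10 W^{2} \left(-2 + W\right)$)
$w{\left(p{\left(y{\left(2 \right)} \right)} \right)} - 28349 = 10 \left(2 \cdot \frac{3}{2}\right)^{2} \left(2 - 2 \cdot \frac{3}{2}\right) - 28349 = 10 \cdot 3^{2} \left(2 - 3\right) - 28349 = 10 \cdot 9 \left(2 - 3\right) - 28349 = 10 \cdot 9 \left(-1\right) - 28349 = -90 - 28349 = -28439$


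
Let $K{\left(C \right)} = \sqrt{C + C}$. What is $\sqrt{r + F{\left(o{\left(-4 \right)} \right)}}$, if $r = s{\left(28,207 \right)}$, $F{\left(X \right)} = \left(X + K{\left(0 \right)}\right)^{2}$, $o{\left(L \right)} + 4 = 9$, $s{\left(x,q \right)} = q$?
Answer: $2 \sqrt{58} \approx 15.232$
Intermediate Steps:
$o{\left(L \right)} = 5$ ($o{\left(L \right)} = -4 + 9 = 5$)
$K{\left(C \right)} = \sqrt{2} \sqrt{C}$ ($K{\left(C \right)} = \sqrt{2 C} = \sqrt{2} \sqrt{C}$)
$F{\left(X \right)} = X^{2}$ ($F{\left(X \right)} = \left(X + \sqrt{2} \sqrt{0}\right)^{2} = \left(X + \sqrt{2} \cdot 0\right)^{2} = \left(X + 0\right)^{2} = X^{2}$)
$r = 207$
$\sqrt{r + F{\left(o{\left(-4 \right)} \right)}} = \sqrt{207 + 5^{2}} = \sqrt{207 + 25} = \sqrt{232} = 2 \sqrt{58}$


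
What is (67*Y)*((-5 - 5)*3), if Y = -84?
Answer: 168840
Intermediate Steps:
(67*Y)*((-5 - 5)*3) = (67*(-84))*((-5 - 5)*3) = -(-56280)*3 = -5628*(-30) = 168840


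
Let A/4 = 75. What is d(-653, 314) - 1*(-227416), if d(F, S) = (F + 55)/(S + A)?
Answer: 69816413/307 ≈ 2.2742e+5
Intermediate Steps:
A = 300 (A = 4*75 = 300)
d(F, S) = (55 + F)/(300 + S) (d(F, S) = (F + 55)/(S + 300) = (55 + F)/(300 + S))
d(-653, 314) - 1*(-227416) = (55 - 653)/(300 + 314) - 1*(-227416) = -598/614 + 227416 = (1/614)*(-598) + 227416 = -299/307 + 227416 = 69816413/307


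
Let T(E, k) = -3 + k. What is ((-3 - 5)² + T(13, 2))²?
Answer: 3969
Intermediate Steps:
((-3 - 5)² + T(13, 2))² = ((-3 - 5)² + (-3 + 2))² = ((-8)² - 1)² = (64 - 1)² = 63² = 3969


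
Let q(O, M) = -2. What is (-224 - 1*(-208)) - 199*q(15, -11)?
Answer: 382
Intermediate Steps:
(-224 - 1*(-208)) - 199*q(15, -11) = (-224 - 1*(-208)) - 199*(-2) = (-224 + 208) + 398 = -16 + 398 = 382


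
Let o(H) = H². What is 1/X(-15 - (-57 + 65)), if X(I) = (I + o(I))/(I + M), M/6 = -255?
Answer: -1553/506 ≈ -3.0692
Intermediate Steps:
M = -1530 (M = 6*(-255) = -1530)
X(I) = (I + I²)/(-1530 + I) (X(I) = (I + I²)/(I - 1530) = (I + I²)/(-1530 + I))
1/X(-15 - (-57 + 65)) = 1/((-15 - (-57 + 65))*(1 + (-15 - (-57 + 65)))/(-1530 + (-15 - (-57 + 65)))) = 1/((-15 - 1*8)*(1 + (-15 - 1*8))/(-1530 + (-15 - 1*8))) = 1/((-15 - 8)*(1 + (-15 - 8))/(-1530 + (-15 - 8))) = 1/(-23*(1 - 23)/(-1530 - 23)) = 1/(-23*(-22)/(-1553)) = 1/(-23*(-1/1553)*(-22)) = 1/(-506/1553) = -1553/506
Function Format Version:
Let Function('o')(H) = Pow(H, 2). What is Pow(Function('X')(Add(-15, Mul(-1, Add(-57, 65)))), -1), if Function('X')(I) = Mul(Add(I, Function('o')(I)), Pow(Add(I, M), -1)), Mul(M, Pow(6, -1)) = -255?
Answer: Rational(-1553, 506) ≈ -3.0692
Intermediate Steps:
M = -1530 (M = Mul(6, -255) = -1530)
Function('X')(I) = Mul(Pow(Add(-1530, I), -1), Add(I, Pow(I, 2))) (Function('X')(I) = Mul(Add(I, Pow(I, 2)), Pow(Add(I, -1530), -1)) = Mul(Add(I, Pow(I, 2)), Pow(Add(-1530, I), -1)) = Mul(Pow(Add(-1530, I), -1), Add(I, Pow(I, 2))))
Pow(Function('X')(Add(-15, Mul(-1, Add(-57, 65)))), -1) = Pow(Mul(Add(-15, Mul(-1, Add(-57, 65))), Pow(Add(-1530, Add(-15, Mul(-1, Add(-57, 65)))), -1), Add(1, Add(-15, Mul(-1, Add(-57, 65))))), -1) = Pow(Mul(Add(-15, Mul(-1, 8)), Pow(Add(-1530, Add(-15, Mul(-1, 8))), -1), Add(1, Add(-15, Mul(-1, 8)))), -1) = Pow(Mul(Add(-15, -8), Pow(Add(-1530, Add(-15, -8)), -1), Add(1, Add(-15, -8))), -1) = Pow(Mul(-23, Pow(Add(-1530, -23), -1), Add(1, -23)), -1) = Pow(Mul(-23, Pow(-1553, -1), -22), -1) = Pow(Mul(-23, Rational(-1, 1553), -22), -1) = Pow(Rational(-506, 1553), -1) = Rational(-1553, 506)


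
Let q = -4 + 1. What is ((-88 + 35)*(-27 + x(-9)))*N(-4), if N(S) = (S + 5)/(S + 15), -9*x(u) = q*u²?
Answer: 0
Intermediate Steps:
q = -3
x(u) = u²/3 (x(u) = -(-1)*u²/3 = u²/3)
N(S) = (5 + S)/(15 + S)
((-88 + 35)*(-27 + x(-9)))*N(-4) = ((-88 + 35)*(-27 + (⅓)*(-9)²))*((5 - 4)/(15 - 4)) = (-53*(-27 + (⅓)*81))*(1/11) = (-53*(-27 + 27))*((1/11)*1) = -53*0*(1/11) = 0*(1/11) = 0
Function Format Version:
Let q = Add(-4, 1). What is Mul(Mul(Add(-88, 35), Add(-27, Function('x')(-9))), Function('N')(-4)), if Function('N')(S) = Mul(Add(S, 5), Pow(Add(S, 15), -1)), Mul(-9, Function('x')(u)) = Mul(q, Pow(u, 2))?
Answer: 0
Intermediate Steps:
q = -3
Function('x')(u) = Mul(Rational(1, 3), Pow(u, 2)) (Function('x')(u) = Mul(Rational(-1, 9), Mul(-3, Pow(u, 2))) = Mul(Rational(1, 3), Pow(u, 2)))
Function('N')(S) = Mul(Pow(Add(15, S), -1), Add(5, S)) (Function('N')(S) = Mul(Add(5, S), Pow(Add(15, S), -1)) = Mul(Pow(Add(15, S), -1), Add(5, S)))
Mul(Mul(Add(-88, 35), Add(-27, Function('x')(-9))), Function('N')(-4)) = Mul(Mul(Add(-88, 35), Add(-27, Mul(Rational(1, 3), Pow(-9, 2)))), Mul(Pow(Add(15, -4), -1), Add(5, -4))) = Mul(Mul(-53, Add(-27, Mul(Rational(1, 3), 81))), Mul(Pow(11, -1), 1)) = Mul(Mul(-53, Add(-27, 27)), Mul(Rational(1, 11), 1)) = Mul(Mul(-53, 0), Rational(1, 11)) = Mul(0, Rational(1, 11)) = 0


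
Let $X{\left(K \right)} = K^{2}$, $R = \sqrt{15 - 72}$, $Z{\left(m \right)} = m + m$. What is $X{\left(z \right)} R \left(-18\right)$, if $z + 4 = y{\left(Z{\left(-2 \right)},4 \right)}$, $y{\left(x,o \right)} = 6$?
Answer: $- 72 i \sqrt{57} \approx - 543.59 i$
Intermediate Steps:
$Z{\left(m \right)} = 2 m$
$R = i \sqrt{57}$ ($R = \sqrt{-57} = i \sqrt{57} \approx 7.5498 i$)
$z = 2$ ($z = -4 + 6 = 2$)
$X{\left(z \right)} R \left(-18\right) = 2^{2} i \sqrt{57} \left(-18\right) = 4 i \sqrt{57} \left(-18\right) = - 72 i \sqrt{57}$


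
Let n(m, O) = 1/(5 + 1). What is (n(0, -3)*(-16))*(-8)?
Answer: 64/3 ≈ 21.333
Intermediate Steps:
n(m, O) = 1/6
(n(0, -3)*(-16))*(-8) = ((1/6)*(-16))*(-8) = -8/3*(-8) = 64/3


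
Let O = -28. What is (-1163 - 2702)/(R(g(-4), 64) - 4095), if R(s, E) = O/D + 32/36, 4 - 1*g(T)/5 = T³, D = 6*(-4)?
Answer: 69570/73673 ≈ 0.94431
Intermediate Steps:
D = -24
g(T) = 20 - 5*T³
R(s, E) = 37/18 (R(s, E) = -28/(-24) + 32/36 = -28*(-1/24) + 32*(1/36) = 7/6 + 8/9 = 37/18)
(-1163 - 2702)/(R(g(-4), 64) - 4095) = (-1163 - 2702)/(37/18 - 4095) = -3865/(-73673/18) = -3865*(-18/73673) = 69570/73673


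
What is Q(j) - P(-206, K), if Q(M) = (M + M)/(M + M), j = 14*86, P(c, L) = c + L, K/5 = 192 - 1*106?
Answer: -223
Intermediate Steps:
K = 430 (K = 5*(192 - 1*106) = 5*(192 - 106) = 5*86 = 430)
P(c, L) = L + c
j = 1204
Q(M) = 1 (Q(M) = (2*M)/((2*M)) = (2*M)*(1/(2*M)) = 1)
Q(j) - P(-206, K) = 1 - (430 - 206) = 1 - 1*224 = 1 - 224 = -223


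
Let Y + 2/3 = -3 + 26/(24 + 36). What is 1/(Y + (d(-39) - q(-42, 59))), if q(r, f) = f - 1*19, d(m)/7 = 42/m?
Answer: -390/19801 ≈ -0.019696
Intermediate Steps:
d(m) = 294/m (d(m) = 7*(42/m) = 294/m)
Y = -97/30 (Y = -⅔ + (-3 + 26/(24 + 36)) = -⅔ + (-3 + 26/60) = -⅔ + (-3 + 26*(1/60)) = -⅔ + (-3 + 13/30) = -⅔ - 77/30 = -97/30 ≈ -3.2333)
q(r, f) = -19 + f (q(r, f) = f - 19 = -19 + f)
1/(Y + (d(-39) - q(-42, 59))) = 1/(-97/30 + (294/(-39) - (-19 + 59))) = 1/(-97/30 + (294*(-1/39) - 1*40)) = 1/(-97/30 + (-98/13 - 40)) = 1/(-97/30 - 618/13) = 1/(-19801/390) = -390/19801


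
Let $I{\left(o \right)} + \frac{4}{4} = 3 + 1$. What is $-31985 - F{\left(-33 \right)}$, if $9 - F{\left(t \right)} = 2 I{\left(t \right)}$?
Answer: $-31988$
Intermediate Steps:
$I{\left(o \right)} = 3$ ($I{\left(o \right)} = -1 + \left(3 + 1\right) = -1 + 4 = 3$)
$F{\left(t \right)} = 3$ ($F{\left(t \right)} = 9 - 2 \cdot 3 = 9 - 6 = 3$)
$-31985 - F{\left(-33 \right)} = -31985 - 3 = -31988$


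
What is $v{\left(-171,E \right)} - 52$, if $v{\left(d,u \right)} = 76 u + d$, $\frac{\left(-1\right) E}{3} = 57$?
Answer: $-13219$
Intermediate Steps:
$E = -171$ ($E = \left(-3\right) 57 = -171$)
$v{\left(d,u \right)} = d + 76 u$
$v{\left(-171,E \right)} - 52 = \left(-171 + 76 \left(-171\right)\right) - 52 = \left(-171 - 12996\right) - 52 = -13167 - 52 = -13219$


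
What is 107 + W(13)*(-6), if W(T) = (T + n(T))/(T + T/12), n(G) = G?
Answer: 1247/13 ≈ 95.923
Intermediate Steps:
W(T) = 24/13 (W(T) = (T + T)/(T + T/12) = (2*T)/(T + T*(1/12)) = (2*T)/(T + T/12) = (2*T)/((13*T/12)) = (2*T)*(12/(13*T)) = 24/13)
107 + W(13)*(-6) = 107 + (24/13)*(-6) = 107 - 144/13 = 1247/13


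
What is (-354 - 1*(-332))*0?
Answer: 0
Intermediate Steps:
(-354 - 1*(-332))*0 = (-354 + 332)*0 = -22*0 = 0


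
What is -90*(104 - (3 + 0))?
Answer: -9090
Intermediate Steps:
-90*(104 - (3 + 0)) = -90*(104 - 1*3) = -90*(104 - 3) = -90*101 = -9090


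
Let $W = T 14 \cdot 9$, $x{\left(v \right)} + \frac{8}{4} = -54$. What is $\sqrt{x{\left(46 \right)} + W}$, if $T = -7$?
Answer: $i \sqrt{938} \approx 30.627 i$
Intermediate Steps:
$x{\left(v \right)} = -56$ ($x{\left(v \right)} = -2 - 54 = -56$)
$W = -882$ ($W = \left(-7\right) 14 \cdot 9 = \left(-98\right) 9 = -882$)
$\sqrt{x{\left(46 \right)} + W} = \sqrt{-56 - 882} = \sqrt{-938} = i \sqrt{938}$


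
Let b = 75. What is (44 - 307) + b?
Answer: -188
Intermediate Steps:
(44 - 307) + b = (44 - 307) + 75 = -263 + 75 = -188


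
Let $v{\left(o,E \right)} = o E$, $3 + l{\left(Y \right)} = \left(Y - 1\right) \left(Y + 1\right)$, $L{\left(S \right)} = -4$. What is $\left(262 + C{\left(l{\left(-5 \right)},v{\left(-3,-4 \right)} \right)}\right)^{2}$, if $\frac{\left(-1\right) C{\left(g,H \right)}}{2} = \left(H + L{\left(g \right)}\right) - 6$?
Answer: $66564$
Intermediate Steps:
$l{\left(Y \right)} = -3 + \left(1 + Y\right) \left(-1 + Y\right)$ ($l{\left(Y \right)} = -3 + \left(Y - 1\right) \left(Y + 1\right) = -3 + \left(-1 + Y\right) \left(1 + Y\right) = -3 + \left(1 + Y\right) \left(-1 + Y\right)$)
$v{\left(o,E \right)} = E o$
$C{\left(g,H \right)} = 20 - 2 H$ ($C{\left(g,H \right)} = - 2 \left(\left(H - 4\right) - 6\right) = - 2 \left(\left(-4 + H\right) - 6\right) = - 2 \left(-10 + H\right) = 20 - 2 H$)
$\left(262 + C{\left(l{\left(-5 \right)},v{\left(-3,-4 \right)} \right)}\right)^{2} = \left(262 + \left(20 - 2 \left(\left(-4\right) \left(-3\right)\right)\right)\right)^{2} = \left(262 + \left(20 - 24\right)\right)^{2} = \left(262 - 4\right)^{2} = 258^{2} = 66564$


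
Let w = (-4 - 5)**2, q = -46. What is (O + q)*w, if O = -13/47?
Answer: -176175/47 ≈ -3748.4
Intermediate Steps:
O = -13/47 (O = -13*1/47 = -13/47 ≈ -0.27660)
w = 81 (w = (-9)**2 = 81)
(O + q)*w = (-13/47 - 46)*81 = -2175/47*81 = -176175/47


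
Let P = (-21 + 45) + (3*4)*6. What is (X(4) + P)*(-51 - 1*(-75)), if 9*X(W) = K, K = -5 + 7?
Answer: 6928/3 ≈ 2309.3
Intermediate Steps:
K = 2
P = 96 (P = 24 + 12*6 = 24 + 72 = 96)
X(W) = 2/9 (X(W) = (⅑)*2 = 2/9)
(X(4) + P)*(-51 - 1*(-75)) = (2/9 + 96)*(-51 - 1*(-75)) = 866*(-51 + 75)/9 = (866/9)*24 = 6928/3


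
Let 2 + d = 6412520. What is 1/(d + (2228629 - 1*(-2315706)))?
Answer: 1/10956853 ≈ 9.1267e-8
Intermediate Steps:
d = 6412518 (d = -2 + 6412520 = 6412518)
1/(d + (2228629 - 1*(-2315706))) = 1/(6412518 + (2228629 - 1*(-2315706))) = 1/(6412518 + (2228629 + 2315706)) = 1/(6412518 + 4544335) = 1/10956853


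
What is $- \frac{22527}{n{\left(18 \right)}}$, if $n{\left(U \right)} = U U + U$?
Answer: $- \frac{2503}{38} \approx -65.868$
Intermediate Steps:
$n{\left(U \right)} = U + U^{2}$ ($n{\left(U \right)} = U^{2} + U = U + U^{2}$)
$- \frac{22527}{n{\left(18 \right)}} = - \frac{22527}{18 \left(1 + 18\right)} = - \frac{22527}{18 \cdot 19} = - \frac{22527}{342} = \left(-22527\right) \frac{1}{342} = - \frac{2503}{38}$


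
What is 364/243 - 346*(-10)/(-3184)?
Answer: 79549/193428 ≈ 0.41126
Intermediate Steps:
364/243 - 346*(-10)/(-3184) = 364*(1/243) + 3460*(-1/3184) = 364/243 - 865/796 = 79549/193428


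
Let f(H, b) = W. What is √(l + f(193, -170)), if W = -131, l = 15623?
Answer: 2*√3873 ≈ 124.47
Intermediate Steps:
f(H, b) = -131
√(l + f(193, -170)) = √(15623 - 131) = √15492 = 2*√3873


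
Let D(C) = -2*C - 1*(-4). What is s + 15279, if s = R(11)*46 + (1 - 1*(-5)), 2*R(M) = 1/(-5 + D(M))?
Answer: 15284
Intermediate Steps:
D(C) = 4 - 2*C (D(C) = -2*C + 4 = 4 - 2*C)
R(M) = 1/(2*(-1 - 2*M)) (R(M) = 1/(2*(-5 + (4 - 2*M))) = 1/(2*(-1 - 2*M)))
s = 5 (s = -1/(2 + 4*11)*46 + (1 - 1*(-5)) = -1/(2 + 44)*46 + (1 + 5) = -1/46*46 + 6 = -1 + 6 = 5)
s + 15279 = 5 + 15279 = 15284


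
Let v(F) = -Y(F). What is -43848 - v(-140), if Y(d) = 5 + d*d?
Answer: -24243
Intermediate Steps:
Y(d) = 5 + d**2
v(F) = -5 - F**2 (v(F) = -(5 + F**2) = -5 - F**2)
-43848 - v(-140) = -43848 - (-5 - 1*(-140)**2) = -43848 - (-5 - 1*19600) = -43848 - (-5 - 19600) = -43848 - 1*(-19605) = -43848 + 19605 = -24243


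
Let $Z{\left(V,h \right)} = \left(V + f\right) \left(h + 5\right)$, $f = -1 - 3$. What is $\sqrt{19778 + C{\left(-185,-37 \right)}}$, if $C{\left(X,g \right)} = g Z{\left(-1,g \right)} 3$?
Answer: $\sqrt{2018} \approx 44.922$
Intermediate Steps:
$f = -4$ ($f = -1 - 3 = -4$)
$Z{\left(V,h \right)} = \left(-4 + V\right) \left(5 + h\right)$ ($Z{\left(V,h \right)} = \left(V - 4\right) \left(h + 5\right) = \left(-4 + V\right) \left(5 + h\right)$)
$C{\left(X,g \right)} = 3 g \left(-25 - 5 g\right)$ ($C{\left(X,g \right)} = g \left(-20 - 4 g + 5 \left(-1\right) - g\right) 3 = g \left(-20 - 4 g - 5 - g\right) 3 = g \left(-25 - 5 g\right) 3 = 3 g \left(-25 - 5 g\right)$)
$\sqrt{19778 + C{\left(-185,-37 \right)}} = \sqrt{19778 - - 555 \left(5 - 37\right)} = \sqrt{19778 - \left(-555\right) \left(-32\right)} = \sqrt{19778 - 17760} = \sqrt{2018}$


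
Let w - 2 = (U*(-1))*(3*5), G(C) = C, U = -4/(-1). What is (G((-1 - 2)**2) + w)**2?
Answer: 2401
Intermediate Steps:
U = 4 (U = -4*(-1) = 4)
w = -58 (w = 2 + (4*(-1))*(3*5) = 2 - 4*15 = 2 - 60 = -58)
(G((-1 - 2)**2) + w)**2 = ((-1 - 2)**2 - 58)**2 = ((-3)**2 - 58)**2 = (9 - 58)**2 = (-49)**2 = 2401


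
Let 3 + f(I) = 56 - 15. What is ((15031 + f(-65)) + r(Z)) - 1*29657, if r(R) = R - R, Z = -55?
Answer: -14588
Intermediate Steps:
r(R) = 0
f(I) = 38 (f(I) = -3 + (56 - 15) = -3 + 41 = 38)
((15031 + f(-65)) + r(Z)) - 1*29657 = ((15031 + 38) + 0) - 1*29657 = (15069 + 0) - 29657 = 15069 - 29657 = -14588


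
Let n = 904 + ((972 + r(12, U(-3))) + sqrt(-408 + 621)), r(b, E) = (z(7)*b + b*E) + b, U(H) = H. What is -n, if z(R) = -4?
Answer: -1804 - sqrt(213) ≈ -1818.6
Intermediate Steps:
r(b, E) = -3*b + E*b (r(b, E) = (-4*b + b*E) + b = (-4*b + E*b) + b = -3*b + E*b)
n = 1804 + sqrt(213) (n = 904 + ((972 + 12*(-3 - 3)) + sqrt(-408 + 621)) = 904 + ((972 + 12*(-6)) + sqrt(213)) = 904 + ((972 - 72) + sqrt(213)) = 904 + (900 + sqrt(213)) = 1804 + sqrt(213) ≈ 1818.6)
-n = -(1804 + sqrt(213)) = -1804 - sqrt(213)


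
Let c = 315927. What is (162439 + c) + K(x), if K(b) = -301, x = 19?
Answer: 478065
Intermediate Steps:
(162439 + c) + K(x) = (162439 + 315927) - 301 = 478366 - 301 = 478065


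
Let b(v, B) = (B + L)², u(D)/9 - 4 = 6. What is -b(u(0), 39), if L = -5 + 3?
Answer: -1369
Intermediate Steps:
L = -2
u(D) = 90 (u(D) = 36 + 9*6 = 36 + 54 = 90)
b(v, B) = (-2 + B)² (b(v, B) = (B - 2)² = (-2 + B)²)
-b(u(0), 39) = -(-2 + 39)² = -1*37² = -1*1369 = -1369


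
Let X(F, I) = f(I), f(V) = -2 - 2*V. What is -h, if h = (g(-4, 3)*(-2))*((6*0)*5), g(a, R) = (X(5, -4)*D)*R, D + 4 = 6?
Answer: 0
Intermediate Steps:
D = 2 (D = -4 + 6 = 2)
X(F, I) = -2 - 2*I
g(a, R) = 12*R (g(a, R) = ((-2 - 2*(-4))*2)*R = ((-2 + 8)*2)*R = (6*2)*R = 12*R)
h = 0 (h = ((12*3)*(-2))*((6*0)*5) = (36*(-2))*(0*5) = -72*0 = 0)
-h = -1*0 = 0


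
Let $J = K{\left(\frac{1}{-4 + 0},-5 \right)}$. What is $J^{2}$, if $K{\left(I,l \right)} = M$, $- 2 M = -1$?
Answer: $\frac{1}{4} \approx 0.25$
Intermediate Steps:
$M = \frac{1}{2}$ ($M = \left(- \frac{1}{2}\right) \left(-1\right) = \frac{1}{2} \approx 0.5$)
$K{\left(I,l \right)} = \frac{1}{2}$
$J = \frac{1}{2} \approx 0.5$
$J^{2} = \left(\frac{1}{2}\right)^{2} = \frac{1}{4}$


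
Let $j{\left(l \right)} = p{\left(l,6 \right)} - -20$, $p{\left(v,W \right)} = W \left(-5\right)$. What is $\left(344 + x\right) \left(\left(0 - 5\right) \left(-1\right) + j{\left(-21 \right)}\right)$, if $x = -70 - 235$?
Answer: $-195$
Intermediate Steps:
$p{\left(v,W \right)} = - 5 W$
$x = -305$
$j{\left(l \right)} = -10$ ($j{\left(l \right)} = \left(-5\right) 6 - -20 = -30 + 20 = -10$)
$\left(344 + x\right) \left(\left(0 - 5\right) \left(-1\right) + j{\left(-21 \right)}\right) = \left(344 - 305\right) \left(\left(0 - 5\right) \left(-1\right) - 10\right) = 39 \left(\left(-5\right) \left(-1\right) - 10\right) = 39 \left(5 - 10\right) = 39 \left(-5\right) = -195$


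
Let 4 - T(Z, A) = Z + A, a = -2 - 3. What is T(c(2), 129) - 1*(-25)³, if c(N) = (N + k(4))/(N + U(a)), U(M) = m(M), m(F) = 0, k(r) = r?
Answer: 15497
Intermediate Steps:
a = -5
U(M) = 0
c(N) = (4 + N)/N (c(N) = (N + 4)/(N + 0) = (4 + N)/N)
T(Z, A) = 4 - A - Z (T(Z, A) = 4 - (Z + A) = 4 - (A + Z) = 4 + (-A - Z) = 4 - A - Z)
T(c(2), 129) - 1*(-25)³ = (4 - 1*129 - (4 + 2)/2) - 1*(-25)³ = (4 - 129 - 6/2) - 1*(-15625) = (4 - 129 - 1*3) + 15625 = (4 - 129 - 3) + 15625 = -128 + 15625 = 15497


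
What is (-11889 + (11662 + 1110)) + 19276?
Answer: 20159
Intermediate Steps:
(-11889 + (11662 + 1110)) + 19276 = (-11889 + 12772) + 19276 = 883 + 19276 = 20159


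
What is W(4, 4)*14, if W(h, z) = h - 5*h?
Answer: -224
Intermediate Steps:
W(h, z) = -4*h (W(h, z) = h - 5*h = -4*h)
W(4, 4)*14 = -4*4*14 = -16*14 = -224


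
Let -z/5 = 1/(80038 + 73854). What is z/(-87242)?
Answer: 5/13425845864 ≈ 3.7242e-10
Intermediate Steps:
z = -5/153892 (z = -5/(80038 + 73854) = -5/153892 ≈ -3.2490e-5)
z/(-87242) = -5/153892/(-87242) = -5/153892*(-1/87242) = 5/13425845864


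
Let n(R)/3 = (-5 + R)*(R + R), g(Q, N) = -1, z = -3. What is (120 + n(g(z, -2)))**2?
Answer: 24336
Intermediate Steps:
n(R) = 6*R*(-5 + R) (n(R) = 3*((-5 + R)*(R + R)) = 3*((-5 + R)*(2*R)) = 3*(2*R*(-5 + R)) = 6*R*(-5 + R))
(120 + n(g(z, -2)))**2 = (120 + 6*(-1)*(-5 - 1))**2 = (120 + 6*(-1)*(-6))**2 = (120 + 36)**2 = 156**2 = 24336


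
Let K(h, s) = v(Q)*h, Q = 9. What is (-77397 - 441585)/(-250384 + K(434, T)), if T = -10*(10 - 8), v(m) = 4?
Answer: 259491/124324 ≈ 2.0872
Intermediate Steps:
T = -20 (T = -10*2 = -20)
K(h, s) = 4*h
(-77397 - 441585)/(-250384 + K(434, T)) = (-77397 - 441585)/(-250384 + 4*434) = -518982/(-250384 + 1736) = -518982/(-248648) = -518982*(-1/248648) = 259491/124324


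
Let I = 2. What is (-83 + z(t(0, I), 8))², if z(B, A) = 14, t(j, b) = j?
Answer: 4761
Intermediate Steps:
(-83 + z(t(0, I), 8))² = (-83 + 14)² = (-69)² = 4761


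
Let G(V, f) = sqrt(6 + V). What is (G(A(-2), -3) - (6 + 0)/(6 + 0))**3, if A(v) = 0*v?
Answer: -19 + 9*sqrt(6) ≈ 3.0454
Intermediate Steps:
A(v) = 0
(G(A(-2), -3) - (6 + 0)/(6 + 0))**3 = (sqrt(6 + 0) - (6 + 0)/(6 + 0))**3 = (sqrt(6) - 6/6)**3 = (sqrt(6) - 1*1)**3 = (sqrt(6) - 1)**3 = (-1 + sqrt(6))**3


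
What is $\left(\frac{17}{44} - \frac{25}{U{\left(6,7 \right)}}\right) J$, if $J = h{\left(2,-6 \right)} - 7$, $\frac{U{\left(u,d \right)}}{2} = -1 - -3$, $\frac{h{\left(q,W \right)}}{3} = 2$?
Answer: $\frac{129}{22} \approx 5.8636$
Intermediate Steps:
$h{\left(q,W \right)} = 6$ ($h{\left(q,W \right)} = 3 \cdot 2 = 6$)
$U{\left(u,d \right)} = 4$ ($U{\left(u,d \right)} = 2 \left(-1 - -3\right) = 2 \left(-1 + 3\right) = 2 \cdot 2 = 4$)
$J = -1$ ($J = 6 - 7 = -1$)
$\left(\frac{17}{44} - \frac{25}{U{\left(6,7 \right)}}\right) J = \left(\frac{17}{44} - \frac{25}{4}\right) \left(-1\right) = \left(- \frac{129}{22}\right) \left(-1\right) = \frac{129}{22}$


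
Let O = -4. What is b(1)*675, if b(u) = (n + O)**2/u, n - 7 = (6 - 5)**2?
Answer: 10800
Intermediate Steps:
n = 8 (n = 7 + (6 - 5)**2 = 7 + 1**2 = 7 + 1 = 8)
b(u) = 16/u (b(u) = (8 - 4)**2/u = 4**2/u = 16/u)
b(1)*675 = (16/1)*675 = (16*1)*675 = 16*675 = 10800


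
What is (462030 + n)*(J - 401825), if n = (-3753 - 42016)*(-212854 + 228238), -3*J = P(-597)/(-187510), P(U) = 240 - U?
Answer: 26508613414674431643/93755 ≈ 2.8274e+14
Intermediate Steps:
J = 279/187510 (J = -(240 - 1*(-597))/(3*(-187510)) = -(240 + 597)*(-1)/(3*187510) = -279*(-1)/187510 = -1/3*(-837/187510) = 279/187510 ≈ 0.0014879)
n = -704110296 (n = -45769*15384 = -704110296)
(462030 + n)*(J - 401825) = (462030 - 704110296)*(279/187510 - 401825) = -703648266*(-75346205471/187510) = 26508613414674431643/93755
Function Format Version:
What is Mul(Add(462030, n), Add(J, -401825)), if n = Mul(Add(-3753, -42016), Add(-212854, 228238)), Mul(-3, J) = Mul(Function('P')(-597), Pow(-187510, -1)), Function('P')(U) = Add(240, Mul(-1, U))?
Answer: Rational(26508613414674431643, 93755) ≈ 2.8274e+14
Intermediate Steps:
J = Rational(279, 187510) (J = Mul(Rational(-1, 3), Mul(Add(240, Mul(-1, -597)), Pow(-187510, -1))) = Mul(Rational(-1, 3), Mul(Add(240, 597), Rational(-1, 187510))) = Mul(Rational(-1, 3), Mul(837, Rational(-1, 187510))) = Mul(Rational(-1, 3), Rational(-837, 187510)) = Rational(279, 187510) ≈ 0.0014879)
n = -704110296 (n = Mul(-45769, 15384) = -704110296)
Mul(Add(462030, n), Add(J, -401825)) = Mul(Add(462030, -704110296), Add(Rational(279, 187510), -401825)) = Mul(-703648266, Rational(-75346205471, 187510)) = Rational(26508613414674431643, 93755)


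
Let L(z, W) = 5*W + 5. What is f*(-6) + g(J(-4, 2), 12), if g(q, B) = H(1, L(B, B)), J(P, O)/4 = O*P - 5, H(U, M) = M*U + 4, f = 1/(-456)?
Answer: 5245/76 ≈ 69.013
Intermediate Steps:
f = -1/456 ≈ -0.0021930
L(z, W) = 5 + 5*W
H(U, M) = 4 + M*U
J(P, O) = -20 + 4*O*P (J(P, O) = 4*(O*P - 5) = 4*(-5 + O*P) = -20 + 4*O*P)
g(q, B) = 9 + 5*B (g(q, B) = 4 + (5 + 5*B)*1 = 4 + (5 + 5*B) = 9 + 5*B)
f*(-6) + g(J(-4, 2), 12) = -1/456*(-6) + (9 + 5*12) = 1/76 + (9 + 60) = 1/76 + 69 = 5245/76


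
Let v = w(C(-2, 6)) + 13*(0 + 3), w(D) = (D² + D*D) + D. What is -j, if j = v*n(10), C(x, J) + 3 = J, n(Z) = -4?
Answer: 240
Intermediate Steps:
C(x, J) = -3 + J
w(D) = D + 2*D² (w(D) = (D² + D²) + D = 2*D² + D = D + 2*D²)
v = 60 (v = (-3 + 6)*(1 + 2*(-3 + 6)) + 13*(0 + 3) = 3*(1 + 2*3) + 13*3 = 3*(1 + 6) + 39 = 3*7 + 39 = 21 + 39 = 60)
j = -240 (j = 60*(-4) = -240)
-j = -1*(-240) = 240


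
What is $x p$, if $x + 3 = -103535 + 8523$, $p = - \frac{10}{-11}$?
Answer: $- \frac{950150}{11} \approx -86377.0$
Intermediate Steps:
$p = \frac{10}{11}$ ($p = \left(-10\right) \left(- \frac{1}{11}\right) = \frac{10}{11} \approx 0.90909$)
$x = -95015$ ($x = -3 + \left(-103535 + 8523\right) = -3 - 95012 = -95015$)
$x p = \left(-95015\right) \frac{10}{11} = - \frac{950150}{11}$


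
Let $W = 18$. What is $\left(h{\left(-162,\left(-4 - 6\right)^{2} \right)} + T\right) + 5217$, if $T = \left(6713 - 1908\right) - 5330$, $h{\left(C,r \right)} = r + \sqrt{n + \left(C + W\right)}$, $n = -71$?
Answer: $4792 + i \sqrt{215} \approx 4792.0 + 14.663 i$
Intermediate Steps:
$h{\left(C,r \right)} = r + \sqrt{-53 + C}$ ($h{\left(C,r \right)} = r + \sqrt{-71 + \left(C + 18\right)} = r + \sqrt{-71 + \left(18 + C\right)} = r + \sqrt{-53 + C}$)
$T = -525$ ($T = 4805 - 5330 = -525$)
$\left(h{\left(-162,\left(-4 - 6\right)^{2} \right)} + T\right) + 5217 = \left(\left(\left(-4 - 6\right)^{2} + \sqrt{-53 - 162}\right) - 525\right) + 5217 = \left(\left(\left(-10\right)^{2} + \sqrt{-215}\right) - 525\right) + 5217 = \left(\left(100 + i \sqrt{215}\right) - 525\right) + 5217 = \left(-425 + i \sqrt{215}\right) + 5217 = 4792 + i \sqrt{215}$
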